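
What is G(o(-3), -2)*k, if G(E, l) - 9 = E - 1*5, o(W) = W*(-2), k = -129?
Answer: -1290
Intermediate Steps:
o(W) = -2*W
G(E, l) = 4 + E (G(E, l) = 9 + (E - 1*5) = 9 + (E - 5) = 9 + (-5 + E) = 4 + E)
G(o(-3), -2)*k = (4 - 2*(-3))*(-129) = (4 + 6)*(-129) = 10*(-129) = -1290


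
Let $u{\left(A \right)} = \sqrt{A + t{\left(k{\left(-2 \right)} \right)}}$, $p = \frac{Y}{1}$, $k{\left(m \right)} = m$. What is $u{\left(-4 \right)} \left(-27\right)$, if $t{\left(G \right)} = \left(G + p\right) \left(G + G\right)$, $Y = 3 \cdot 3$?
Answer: $- 108 i \sqrt{2} \approx - 152.74 i$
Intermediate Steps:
$Y = 9$
$p = 9$ ($p = \frac{9}{1} = 9 \cdot 1 = 9$)
$t{\left(G \right)} = 2 G \left(9 + G\right)$ ($t{\left(G \right)} = \left(G + 9\right) \left(G + G\right) = \left(9 + G\right) 2 G = 2 G \left(9 + G\right)$)
$u{\left(A \right)} = \sqrt{-28 + A}$ ($u{\left(A \right)} = \sqrt{A + 2 \left(-2\right) \left(9 - 2\right)} = \sqrt{A + 2 \left(-2\right) 7} = \sqrt{A - 28} = \sqrt{-28 + A}$)
$u{\left(-4 \right)} \left(-27\right) = \sqrt{-28 - 4} \left(-27\right) = \sqrt{-32} \left(-27\right) = 4 i \sqrt{2} \left(-27\right) = - 108 i \sqrt{2}$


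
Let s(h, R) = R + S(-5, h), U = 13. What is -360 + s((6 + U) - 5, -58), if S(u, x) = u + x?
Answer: -409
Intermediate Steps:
s(h, R) = -5 + R + h (s(h, R) = R + (-5 + h) = -5 + R + h)
-360 + s((6 + U) - 5, -58) = -360 + (-5 - 58 + ((6 + 13) - 5)) = -360 + (-5 - 58 + (19 - 5)) = -360 + (-5 - 58 + 14) = -360 - 49 = -409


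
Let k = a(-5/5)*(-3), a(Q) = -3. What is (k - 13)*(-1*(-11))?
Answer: -44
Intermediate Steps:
k = 9 (k = -3*(-3) = 9)
(k - 13)*(-1*(-11)) = (9 - 13)*(-1*(-11)) = -4*11 = -44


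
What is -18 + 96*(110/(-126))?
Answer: -2138/21 ≈ -101.81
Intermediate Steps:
-18 + 96*(110/(-126)) = -18 + 96*(110*(-1/126)) = -18 + 96*(-55/63) = -18 - 1760/21 = -2138/21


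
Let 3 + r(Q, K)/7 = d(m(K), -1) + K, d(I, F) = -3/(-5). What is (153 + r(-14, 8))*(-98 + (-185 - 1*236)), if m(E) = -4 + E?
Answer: -498759/5 ≈ -99752.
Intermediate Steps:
d(I, F) = 3/5 (d(I, F) = -3*(-1/5) = 3/5)
r(Q, K) = -84/5 + 7*K (r(Q, K) = -21 + 7*(3/5 + K) = -21 + (21/5 + 7*K) = -84/5 + 7*K)
(153 + r(-14, 8))*(-98 + (-185 - 1*236)) = (153 + (-84/5 + 7*8))*(-98 + (-185 - 1*236)) = (153 + (-84/5 + 56))*(-98 + (-185 - 236)) = (153 + 196/5)*(-98 - 421) = (961/5)*(-519) = -498759/5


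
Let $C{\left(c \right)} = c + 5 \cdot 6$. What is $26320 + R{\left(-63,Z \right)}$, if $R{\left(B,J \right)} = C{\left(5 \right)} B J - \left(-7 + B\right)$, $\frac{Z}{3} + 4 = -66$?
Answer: $489440$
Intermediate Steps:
$Z = -210$ ($Z = -12 + 3 \left(-66\right) = -12 - 198 = -210$)
$C{\left(c \right)} = 30 + c$ ($C{\left(c \right)} = c + 30 = 30 + c$)
$R{\left(B,J \right)} = 7 - B + 35 B J$ ($R{\left(B,J \right)} = \left(30 + 5\right) B J - \left(-7 + B\right) = 35 B J - \left(-7 + B\right) = 7 - B + 35 B J$)
$26320 + R{\left(-63,Z \right)} = 26320 + \left(7 - -63 + 35 \left(-63\right) \left(-210\right)\right) = 26320 + \left(7 + 63 + 463050\right) = 26320 + 463120 = 489440$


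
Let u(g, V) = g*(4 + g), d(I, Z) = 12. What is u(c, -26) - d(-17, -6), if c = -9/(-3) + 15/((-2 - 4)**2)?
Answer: 1921/144 ≈ 13.340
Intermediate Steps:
c = 41/12 (c = -9*(-1/3) + 15/((-6)**2) = 3 + 15/36 = 3 + 15*(1/36) = 3 + 5/12 = 41/12 ≈ 3.4167)
u(c, -26) - d(-17, -6) = 41*(4 + 41/12)/12 - 1*12 = (41/12)*(89/12) - 12 = 3649/144 - 12 = 1921/144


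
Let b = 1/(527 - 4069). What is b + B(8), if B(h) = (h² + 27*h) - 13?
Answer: 945713/3542 ≈ 267.00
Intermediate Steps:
B(h) = -13 + h² + 27*h
b = -1/3542 (b = 1/(-3542) = -1/3542 ≈ -0.00028233)
b + B(8) = -1/3542 + (-13 + 8² + 27*8) = -1/3542 + (-13 + 64 + 216) = -1/3542 + 267 = 945713/3542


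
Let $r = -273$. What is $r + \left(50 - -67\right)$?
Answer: $-156$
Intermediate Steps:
$r + \left(50 - -67\right) = -273 + \left(50 - -67\right) = -273 + \left(50 + 67\right) = -273 + 117 = -156$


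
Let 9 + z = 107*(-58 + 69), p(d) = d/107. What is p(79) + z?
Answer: 125055/107 ≈ 1168.7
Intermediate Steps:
p(d) = d/107 (p(d) = d*(1/107) = d/107)
z = 1168 (z = -9 + 107*(-58 + 69) = -9 + 107*11 = -9 + 1177 = 1168)
p(79) + z = (1/107)*79 + 1168 = 79/107 + 1168 = 125055/107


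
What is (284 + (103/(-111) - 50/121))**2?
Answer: 14412584624881/180391761 ≈ 79896.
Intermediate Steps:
(284 + (103/(-111) - 50/121))**2 = (284 + (103*(-1/111) - 50*1/121))**2 = (284 + (-103/111 - 50/121))**2 = (284 - 18013/13431)**2 = (3796391/13431)**2 = 14412584624881/180391761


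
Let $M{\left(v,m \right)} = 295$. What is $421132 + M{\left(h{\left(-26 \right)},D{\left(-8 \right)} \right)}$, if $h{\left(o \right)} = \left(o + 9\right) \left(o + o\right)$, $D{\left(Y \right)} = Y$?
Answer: $421427$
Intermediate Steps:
$h{\left(o \right)} = 2 o \left(9 + o\right)$ ($h{\left(o \right)} = \left(9 + o\right) 2 o = 2 o \left(9 + o\right)$)
$421132 + M{\left(h{\left(-26 \right)},D{\left(-8 \right)} \right)} = 421132 + 295 = 421427$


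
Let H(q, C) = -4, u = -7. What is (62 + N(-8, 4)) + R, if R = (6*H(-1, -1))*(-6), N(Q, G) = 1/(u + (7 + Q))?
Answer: 1647/8 ≈ 205.88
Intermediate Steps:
N(Q, G) = 1/Q (N(Q, G) = 1/(-7 + (7 + Q)) = 1/Q)
R = 144 (R = (6*(-4))*(-6) = -24*(-6) = 144)
(62 + N(-8, 4)) + R = (62 + 1/(-8)) + 144 = (62 - ⅛) + 144 = 495/8 + 144 = 1647/8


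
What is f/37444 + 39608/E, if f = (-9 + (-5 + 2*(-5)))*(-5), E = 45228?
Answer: 93031832/105844827 ≈ 0.87895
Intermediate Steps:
f = 120 (f = (-9 + (-5 - 10))*(-5) = (-9 - 15)*(-5) = -24*(-5) = 120)
f/37444 + 39608/E = 120/37444 + 39608/45228 = 120*(1/37444) + 39608*(1/45228) = 30/9361 + 9902/11307 = 93031832/105844827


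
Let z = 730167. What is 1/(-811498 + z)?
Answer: -1/81331 ≈ -1.2295e-5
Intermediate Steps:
1/(-811498 + z) = 1/(-811498 + 730167) = 1/(-81331) = -1/81331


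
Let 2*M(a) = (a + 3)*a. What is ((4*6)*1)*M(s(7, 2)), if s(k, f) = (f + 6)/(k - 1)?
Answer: 208/3 ≈ 69.333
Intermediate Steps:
s(k, f) = (6 + f)/(-1 + k)
M(a) = a*(3 + a)/2 (M(a) = ((a + 3)*a)/2 = ((3 + a)*a)/2 = (a*(3 + a))/2 = a*(3 + a)/2)
((4*6)*1)*M(s(7, 2)) = ((4*6)*1)*(((6 + 2)/(-1 + 7))*(3 + (6 + 2)/(-1 + 7))/2) = (24*1)*((8/6)*(3 + 8/6)/2) = 24*(((⅙)*8)*(3 + (⅙)*8)/2) = 24*((½)*(4/3)*(3 + 4/3)) = 24*((½)*(4/3)*(13/3)) = 24*(26/9) = 208/3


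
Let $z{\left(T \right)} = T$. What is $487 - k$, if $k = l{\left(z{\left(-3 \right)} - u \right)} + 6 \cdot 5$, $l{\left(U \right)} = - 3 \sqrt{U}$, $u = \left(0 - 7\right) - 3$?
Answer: $457 + 3 \sqrt{7} \approx 464.94$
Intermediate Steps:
$u = -10$ ($u = \left(0 - 7\right) - 3 = -7 - 3 = -10$)
$k = 30 - 3 \sqrt{7}$ ($k = - 3 \sqrt{-3 - -10} + 6 \cdot 5 = - 3 \sqrt{-3 + 10} + 30 = - 3 \sqrt{7} + 30 = 30 - 3 \sqrt{7} \approx 22.063$)
$487 - k = 487 - \left(30 - 3 \sqrt{7}\right) = 457 + 3 \sqrt{7}$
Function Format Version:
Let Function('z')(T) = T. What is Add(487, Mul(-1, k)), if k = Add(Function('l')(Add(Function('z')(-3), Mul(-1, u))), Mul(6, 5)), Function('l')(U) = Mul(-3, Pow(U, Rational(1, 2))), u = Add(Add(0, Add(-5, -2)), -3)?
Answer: Add(457, Mul(3, Pow(7, Rational(1, 2)))) ≈ 464.94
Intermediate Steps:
u = -10 (u = Add(Add(0, -7), -3) = Add(-7, -3) = -10)
k = Add(30, Mul(-3, Pow(7, Rational(1, 2)))) (k = Add(Mul(-3, Pow(Add(-3, Mul(-1, -10)), Rational(1, 2))), Mul(6, 5)) = Add(Mul(-3, Pow(Add(-3, 10), Rational(1, 2))), 30) = Add(Mul(-3, Pow(7, Rational(1, 2))), 30) = Add(30, Mul(-3, Pow(7, Rational(1, 2)))) ≈ 22.063)
Add(487, Mul(-1, k)) = Add(487, Mul(-1, Add(30, Mul(-3, Pow(7, Rational(1, 2)))))) = Add(487, Add(-30, Mul(3, Pow(7, Rational(1, 2))))) = Add(457, Mul(3, Pow(7, Rational(1, 2))))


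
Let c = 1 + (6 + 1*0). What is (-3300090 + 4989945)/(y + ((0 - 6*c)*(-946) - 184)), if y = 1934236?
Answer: 563285/657928 ≈ 0.85615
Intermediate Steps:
c = 7 (c = 1 + (6 + 0) = 1 + 6 = 7)
(-3300090 + 4989945)/(y + ((0 - 6*c)*(-946) - 184)) = (-3300090 + 4989945)/(1934236 + ((0 - 6*7)*(-946) - 184)) = 1689855/(1934236 + ((0 - 42)*(-946) - 184)) = 1689855/(1934236 + (-42*(-946) - 184)) = 1689855/(1934236 + (39732 - 184)) = 1689855/(1934236 + 39548) = 1689855/1973784 = 1689855*(1/1973784) = 563285/657928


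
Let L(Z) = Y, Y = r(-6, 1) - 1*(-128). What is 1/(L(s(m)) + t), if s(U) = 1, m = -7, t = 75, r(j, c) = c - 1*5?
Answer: 1/199 ≈ 0.0050251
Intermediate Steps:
r(j, c) = -5 + c (r(j, c) = c - 5 = -5 + c)
Y = 124 (Y = (-5 + 1) - 1*(-128) = -4 + 128 = 124)
L(Z) = 124
1/(L(s(m)) + t) = 1/(124 + 75) = 1/199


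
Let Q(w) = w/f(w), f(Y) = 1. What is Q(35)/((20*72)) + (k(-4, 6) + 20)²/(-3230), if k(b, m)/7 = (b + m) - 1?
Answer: -93671/465120 ≈ -0.20139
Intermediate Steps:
k(b, m) = -7 + 7*b + 7*m (k(b, m) = 7*((b + m) - 1) = 7*(-1 + b + m) = -7 + 7*b + 7*m)
Q(w) = w (Q(w) = w/1 = w*1 = w)
Q(35)/((20*72)) + (k(-4, 6) + 20)²/(-3230) = 35/((20*72)) + ((-7 + 7*(-4) + 7*6) + 20)²/(-3230) = 35/1440 + ((-7 - 28 + 42) + 20)²*(-1/3230) = 35*(1/1440) + (7 + 20)²*(-1/3230) = 7/288 + 27²*(-1/3230) = 7/288 + 729*(-1/3230) = 7/288 - 729/3230 = -93671/465120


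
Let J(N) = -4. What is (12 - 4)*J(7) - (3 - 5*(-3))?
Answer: -50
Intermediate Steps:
(12 - 4)*J(7) - (3 - 5*(-3)) = (12 - 4)*(-4) - (3 - 5*(-3)) = 8*(-4) - (3 + 15) = -32 - 1*18 = -32 - 18 = -50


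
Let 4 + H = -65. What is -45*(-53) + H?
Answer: 2316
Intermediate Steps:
H = -69 (H = -4 - 65 = -69)
-45*(-53) + H = -45*(-53) - 69 = 2385 - 69 = 2316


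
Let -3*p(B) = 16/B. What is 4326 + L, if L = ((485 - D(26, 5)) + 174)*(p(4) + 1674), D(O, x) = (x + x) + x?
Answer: 3244570/3 ≈ 1.0815e+6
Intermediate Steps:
D(O, x) = 3*x (D(O, x) = 2*x + x = 3*x)
p(B) = -16/(3*B)
L = 3231592/3 (L = ((485 - 3*5) + 174)*(-16/3/4 + 1674) = ((485 - 1*15) + 174)*(-16/3*1/4 + 1674) = ((485 - 15) + 174)*(-4/3 + 1674) = (470 + 174)*(5018/3) = 644*(5018/3) = 3231592/3 ≈ 1.0772e+6)
4326 + L = 4326 + 3231592/3 = 3244570/3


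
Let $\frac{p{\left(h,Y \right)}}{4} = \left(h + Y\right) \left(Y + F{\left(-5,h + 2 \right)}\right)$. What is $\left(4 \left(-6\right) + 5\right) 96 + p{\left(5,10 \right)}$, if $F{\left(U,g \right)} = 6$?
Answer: $-864$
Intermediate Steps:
$p{\left(h,Y \right)} = 4 \left(6 + Y\right) \left(Y + h\right)$ ($p{\left(h,Y \right)} = 4 \left(h + Y\right) \left(Y + 6\right) = 4 \left(Y + h\right) \left(6 + Y\right) = 4 \left(6 + Y\right) \left(Y + h\right)$)
$\left(4 \left(-6\right) + 5\right) 96 + p{\left(5,10 \right)} = \left(4 \left(-6\right) + 5\right) 96 + \left(4 \cdot 10^{2} + 24 \cdot 10 + 24 \cdot 5 + 4 \cdot 10 \cdot 5\right) = \left(-24 + 5\right) 96 + \left(4 \cdot 100 + 240 + 120 + 200\right) = \left(-19\right) 96 + \left(400 + 240 + 120 + 200\right) = -1824 + 960 = -864$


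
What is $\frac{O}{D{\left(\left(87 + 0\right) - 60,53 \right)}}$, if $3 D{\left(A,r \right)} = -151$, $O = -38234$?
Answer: $\frac{114702}{151} \approx 759.62$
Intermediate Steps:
$D{\left(A,r \right)} = - \frac{151}{3}$ ($D{\left(A,r \right)} = \frac{1}{3} \left(-151\right) = - \frac{151}{3}$)
$\frac{O}{D{\left(\left(87 + 0\right) - 60,53 \right)}} = - \frac{38234}{- \frac{151}{3}} = \left(-38234\right) \left(- \frac{3}{151}\right) = \frac{114702}{151}$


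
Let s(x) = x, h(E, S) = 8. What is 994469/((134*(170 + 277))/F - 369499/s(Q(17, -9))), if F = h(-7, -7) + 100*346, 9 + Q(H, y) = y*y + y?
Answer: -51624874728/304377329 ≈ -169.61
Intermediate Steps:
Q(H, y) = -9 + y + y² (Q(H, y) = -9 + (y*y + y) = -9 + (y² + y) = -9 + (y + y²) = -9 + y + y²)
F = 34608 (F = 8 + 100*346 = 8 + 34600 = 34608)
994469/((134*(170 + 277))/F - 369499/s(Q(17, -9))) = 994469/((134*(170 + 277))/34608 - 369499/(-9 - 9 + (-9)²)) = 994469/((134*447)*(1/34608) - 369499/(-9 - 9 + 81)) = 994469/(59898*(1/34608) - 369499/63) = 994469/(9983/5768 - 369499*1/63) = 994469/(9983/5768 - 369499/63) = 994469/(-304377329/51912) = 994469*(-51912/304377329) = -51624874728/304377329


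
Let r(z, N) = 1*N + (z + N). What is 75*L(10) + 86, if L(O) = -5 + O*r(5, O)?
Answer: 18461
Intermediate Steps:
r(z, N) = z + 2*N (r(z, N) = N + (N + z) = z + 2*N)
L(O) = -5 + O*(5 + 2*O)
75*L(10) + 86 = 75*(-5 + 10*(5 + 2*10)) + 86 = 75*(-5 + 10*(5 + 20)) + 86 = 75*(-5 + 10*25) + 86 = 75*(-5 + 250) + 86 = 75*245 + 86 = 18375 + 86 = 18461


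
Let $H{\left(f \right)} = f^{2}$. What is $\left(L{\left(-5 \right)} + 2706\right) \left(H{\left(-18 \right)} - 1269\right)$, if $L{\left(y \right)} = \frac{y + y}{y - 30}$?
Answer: $-2557440$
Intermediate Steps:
$L{\left(y \right)} = \frac{2 y}{-30 + y}$
$\left(L{\left(-5 \right)} + 2706\right) \left(H{\left(-18 \right)} - 1269\right) = \left(2 \left(-5\right) \frac{1}{-30 - 5} + 2706\right) \left(\left(-18\right)^{2} - 1269\right) = \left(2 \left(-5\right) \frac{1}{-35} + 2706\right) \left(324 - 1269\right) = \left(2 \left(-5\right) \left(- \frac{1}{35}\right) + 2706\right) \left(-945\right) = \left(\frac{2}{7} + 2706\right) \left(-945\right) = \frac{18944}{7} \left(-945\right) = -2557440$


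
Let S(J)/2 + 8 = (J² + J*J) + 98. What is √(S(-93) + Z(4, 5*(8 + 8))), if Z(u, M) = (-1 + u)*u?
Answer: 2*√8697 ≈ 186.52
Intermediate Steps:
Z(u, M) = u*(-1 + u)
S(J) = 180 + 4*J² (S(J) = -16 + 2*((J² + J*J) + 98) = -16 + 2*((J² + J²) + 98) = -16 + 2*(2*J² + 98) = -16 + 2*(98 + 2*J²) = -16 + (196 + 4*J²) = 180 + 4*J²)
√(S(-93) + Z(4, 5*(8 + 8))) = √((180 + 4*(-93)²) + 4*(-1 + 4)) = √((180 + 4*8649) + 4*3) = √((180 + 34596) + 12) = √(34776 + 12) = √34788 = 2*√8697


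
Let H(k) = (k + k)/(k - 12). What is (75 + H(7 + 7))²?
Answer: 7921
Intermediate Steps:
H(k) = 2*k/(-12 + k) (H(k) = (2*k)/(-12 + k) = 2*k/(-12 + k))
(75 + H(7 + 7))² = (75 + 2*(7 + 7)/(-12 + (7 + 7)))² = (75 + 2*14/(-12 + 14))² = (75 + 2*14/2)² = (75 + 2*14*(½))² = (75 + 14)² = 89² = 7921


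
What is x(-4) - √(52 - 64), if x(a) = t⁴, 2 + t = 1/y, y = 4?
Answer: 2401/256 - 2*I*√3 ≈ 9.3789 - 3.4641*I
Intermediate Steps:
t = -7/4 (t = -2 + 1/4 = -2 + ¼ = -7/4 ≈ -1.7500)
x(a) = 2401/256 (x(a) = (-7/4)⁴ = 2401/256)
x(-4) - √(52 - 64) = 2401/256 - √(52 - 64) = 2401/256 - √(-12) = 2401/256 - 2*I*√3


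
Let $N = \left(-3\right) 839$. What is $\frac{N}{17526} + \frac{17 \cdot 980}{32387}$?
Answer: $\frac{70155027}{189204854} \approx 0.37079$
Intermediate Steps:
$N = -2517$
$\frac{N}{17526} + \frac{17 \cdot 980}{32387} = - \frac{2517}{17526} + \frac{17 \cdot 980}{32387} = \left(-2517\right) \frac{1}{17526} + 16660 \cdot \frac{1}{32387} = - \frac{839}{5842} + \frac{16660}{32387} = \frac{70155027}{189204854}$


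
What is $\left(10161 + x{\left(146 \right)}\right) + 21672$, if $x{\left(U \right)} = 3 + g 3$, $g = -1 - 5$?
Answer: $31818$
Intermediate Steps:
$g = -6$
$x{\left(U \right)} = -15$ ($x{\left(U \right)} = 3 - 18 = -15$)
$\left(10161 + x{\left(146 \right)}\right) + 21672 = \left(10161 - 15\right) + 21672 = 10146 + 21672 = 31818$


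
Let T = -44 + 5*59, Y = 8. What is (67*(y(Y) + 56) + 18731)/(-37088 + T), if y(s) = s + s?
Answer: -23555/36837 ≈ -0.63944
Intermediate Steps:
y(s) = 2*s
T = 251 (T = -44 + 295 = 251)
(67*(y(Y) + 56) + 18731)/(-37088 + T) = (67*(2*8 + 56) + 18731)/(-37088 + 251) = (67*(16 + 56) + 18731)/(-36837) = (67*72 + 18731)*(-1/36837) = (4824 + 18731)*(-1/36837) = 23555*(-1/36837) = -23555/36837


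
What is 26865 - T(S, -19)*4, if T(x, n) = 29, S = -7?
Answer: 26749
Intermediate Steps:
26865 - T(S, -19)*4 = 26865 - 29*4 = 26865 - 1*116 = 26865 - 116 = 26749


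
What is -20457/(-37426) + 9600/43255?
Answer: 248831427/323772326 ≈ 0.76854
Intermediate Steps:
-20457/(-37426) + 9600/43255 = -20457*(-1/37426) + 9600*(1/43255) = 20457/37426 + 1920/8651 = 248831427/323772326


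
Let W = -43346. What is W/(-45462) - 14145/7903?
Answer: -150248276/179643093 ≈ -0.83637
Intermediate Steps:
W/(-45462) - 14145/7903 = -43346/(-45462) - 14145/7903 = -43346*(-1/45462) - 14145*1/7903 = 21673/22731 - 14145/7903 = -150248276/179643093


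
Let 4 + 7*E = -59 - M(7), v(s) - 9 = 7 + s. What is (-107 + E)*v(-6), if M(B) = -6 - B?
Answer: -7990/7 ≈ -1141.4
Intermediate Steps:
v(s) = 16 + s (v(s) = 9 + (7 + s) = 16 + s)
E = -50/7 (E = -4/7 + (-59 - (-6 - 1*7))/7 = -4/7 + (-59 - (-6 - 7))/7 = -4/7 + (-59 - 1*(-13))/7 = -4/7 + (-59 + 13)/7 = -4/7 + (⅐)*(-46) = -4/7 - 46/7 = -50/7 ≈ -7.1429)
(-107 + E)*v(-6) = (-107 - 50/7)*(16 - 6) = -799/7*10 = -7990/7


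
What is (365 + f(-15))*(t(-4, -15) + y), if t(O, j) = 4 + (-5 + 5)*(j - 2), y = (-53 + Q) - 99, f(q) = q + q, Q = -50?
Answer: -66330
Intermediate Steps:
f(q) = 2*q
y = -202 (y = (-53 - 50) - 99 = -103 - 99 = -202)
t(O, j) = 4 (t(O, j) = 4 + 0*(-2 + j) = 4 + 0 = 4)
(365 + f(-15))*(t(-4, -15) + y) = (365 + 2*(-15))*(4 - 202) = (365 - 30)*(-198) = 335*(-198) = -66330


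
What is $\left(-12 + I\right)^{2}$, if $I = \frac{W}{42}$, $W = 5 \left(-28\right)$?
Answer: $\frac{2116}{9} \approx 235.11$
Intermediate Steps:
$W = -140$
$I = - \frac{10}{3}$ ($I = - \frac{140}{42} = \left(-140\right) \frac{1}{42} = - \frac{10}{3} \approx -3.3333$)
$\left(-12 + I\right)^{2} = \left(-12 - \frac{10}{3}\right)^{2} = \left(- \frac{46}{3}\right)^{2} = \frac{2116}{9}$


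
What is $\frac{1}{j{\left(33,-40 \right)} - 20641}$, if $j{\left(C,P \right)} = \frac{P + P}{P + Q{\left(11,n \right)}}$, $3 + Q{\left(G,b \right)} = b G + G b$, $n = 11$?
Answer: $- \frac{199}{4107639} \approx -4.8446 \cdot 10^{-5}$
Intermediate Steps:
$Q{\left(G,b \right)} = -3 + 2 G b$ ($Q{\left(G,b \right)} = -3 + \left(b G + G b\right) = -3 + \left(G b + G b\right) = -3 + 2 G b$)
$j{\left(C,P \right)} = \frac{2 P}{239 + P}$ ($j{\left(C,P \right)} = \frac{P + P}{P - \left(3 - 242\right)} = \frac{2 P}{P + \left(-3 + 242\right)} = \frac{2 P}{P + 239} = \frac{2 P}{239 + P}$)
$\frac{1}{j{\left(33,-40 \right)} - 20641} = \frac{1}{2 \left(-40\right) \frac{1}{239 - 40} - 20641} = \frac{1}{2 \left(-40\right) \frac{1}{199} - 20641} = \frac{1}{- \frac{80}{199} - 20641} = \frac{1}{- \frac{4107639}{199}} = - \frac{199}{4107639}$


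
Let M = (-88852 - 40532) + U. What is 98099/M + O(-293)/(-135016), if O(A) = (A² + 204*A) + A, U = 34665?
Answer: -1960896160/1598572563 ≈ -1.2267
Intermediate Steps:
M = -94719 (M = (-88852 - 40532) + 34665 = -129384 + 34665 = -94719)
O(A) = A² + 205*A
98099/M + O(-293)/(-135016) = 98099/(-94719) - 293*(205 - 293)/(-135016) = 98099*(-1/94719) - 293*(-88)*(-1/135016) = -98099/94719 + 25784*(-1/135016) = -98099/94719 - 3223/16877 = -1960896160/1598572563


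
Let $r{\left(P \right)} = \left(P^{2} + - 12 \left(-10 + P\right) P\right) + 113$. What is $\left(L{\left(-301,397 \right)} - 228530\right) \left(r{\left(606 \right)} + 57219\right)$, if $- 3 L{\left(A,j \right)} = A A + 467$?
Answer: $1012126207984$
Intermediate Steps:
$r{\left(P \right)} = 113 + P^{2} + P \left(120 - 12 P\right)$ ($r{\left(P \right)} = \left(P^{2} + \left(120 - 12 P\right) P\right) + 113 = \left(P^{2} + P \left(120 - 12 P\right)\right) + 113 = 113 + P^{2} + P \left(120 - 12 P\right)$)
$L{\left(A,j \right)} = - \frac{467}{3} - \frac{A^{2}}{3}$ ($L{\left(A,j \right)} = - \frac{A A + 467}{3} = - \frac{A^{2} + 467}{3} = - \frac{467 + A^{2}}{3} = - \frac{467}{3} - \frac{A^{2}}{3}$)
$\left(L{\left(-301,397 \right)} - 228530\right) \left(r{\left(606 \right)} + 57219\right) = \left(\left(- \frac{467}{3} - \frac{\left(-301\right)^{2}}{3}\right) - 228530\right) \left(\left(113 - 11 \cdot 606^{2} + 120 \cdot 606\right) + 57219\right) = \left(\left(- \frac{467}{3} - \frac{90601}{3}\right) - 228530\right) \left(\left(113 - 4039596 + 72720\right) + 57219\right) = \left(-30356 - 228530\right) \left(-3966763 + 57219\right) = \left(-258886\right) \left(-3909544\right) = 1012126207984$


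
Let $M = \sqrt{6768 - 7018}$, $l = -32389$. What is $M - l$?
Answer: $32389 + 5 i \sqrt{10} \approx 32389.0 + 15.811 i$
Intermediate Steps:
$M = 5 i \sqrt{10}$ ($M = \sqrt{-250} = 5 i \sqrt{10} \approx 15.811 i$)
$M - l = 5 i \sqrt{10} - -32389 = 5 i \sqrt{10} + 32389 = 32389 + 5 i \sqrt{10}$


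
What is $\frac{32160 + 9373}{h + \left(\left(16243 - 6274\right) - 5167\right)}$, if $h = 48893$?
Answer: $\frac{41533}{53695} \approx 0.7735$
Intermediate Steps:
$\frac{32160 + 9373}{h + \left(\left(16243 - 6274\right) - 5167\right)} = \frac{32160 + 9373}{48893 + \left(\left(16243 - 6274\right) - 5167\right)} = \frac{41533}{48893 + \left(9969 - 5167\right)} = \frac{41533}{48893 + 4802} = \frac{41533}{53695}$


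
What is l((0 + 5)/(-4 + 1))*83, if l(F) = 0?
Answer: 0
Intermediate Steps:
l((0 + 5)/(-4 + 1))*83 = 0*83 = 0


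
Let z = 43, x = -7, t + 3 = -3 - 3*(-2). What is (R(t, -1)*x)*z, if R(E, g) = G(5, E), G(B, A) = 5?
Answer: -1505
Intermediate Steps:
t = 0 (t = -3 + (-3 - 3*(-2)) = -3 + (-3 + 6) = -3 + 3 = 0)
R(E, g) = 5
(R(t, -1)*x)*z = (5*(-7))*43 = -35*43 = -1505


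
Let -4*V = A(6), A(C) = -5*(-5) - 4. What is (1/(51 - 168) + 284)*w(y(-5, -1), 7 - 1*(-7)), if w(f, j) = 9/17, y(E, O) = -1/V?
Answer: 33227/221 ≈ 150.35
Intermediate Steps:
A(C) = 21 (A(C) = 25 - 4 = 21)
V = -21/4 (V = -1/4*21 = -21/4 ≈ -5.2500)
y(E, O) = 4/21 (y(E, O) = -1/(-21/4) = -1*(-4/21) = 4/21)
w(f, j) = 9/17 (w(f, j) = 9*(1/17) = 9/17)
(1/(51 - 168) + 284)*w(y(-5, -1), 7 - 1*(-7)) = (1/(51 - 168) + 284)*(9/17) = (1/(-117) + 284)*(9/17) = (-1/117 + 284)*(9/17) = (33227/117)*(9/17) = 33227/221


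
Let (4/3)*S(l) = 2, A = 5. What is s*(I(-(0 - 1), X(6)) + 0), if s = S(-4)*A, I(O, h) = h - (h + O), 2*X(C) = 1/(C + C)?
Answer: -15/2 ≈ -7.5000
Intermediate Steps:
S(l) = 3/2 (S(l) = (3/4)*2 = 3/2)
X(C) = 1/(4*C) (X(C) = 1/(2*(C + C)) = 1/(2*((2*C))) = (1/(2*C))/2 = 1/(4*C))
I(O, h) = -O (I(O, h) = h - (O + h) = h + (-O - h) = -O)
s = 15/2 (s = (3/2)*5 = 15/2 ≈ 7.5000)
s*(I(-(0 - 1), X(6)) + 0) = 15*(-(-1)*(0 - 1) + 0)/2 = 15*(-(-1)*(-1) + 0)/2 = 15*(-1*1 + 0)/2 = 15*(-1 + 0)/2 = (15/2)*(-1) = -15/2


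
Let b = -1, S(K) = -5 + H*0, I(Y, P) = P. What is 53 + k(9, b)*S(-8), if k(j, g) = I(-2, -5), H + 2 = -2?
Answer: 78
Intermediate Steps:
H = -4 (H = -2 - 2 = -4)
S(K) = -5 (S(K) = -5 - 4*0 = -5 + 0 = -5)
k(j, g) = -5
53 + k(9, b)*S(-8) = 53 - 5*(-5) = 53 + 25 = 78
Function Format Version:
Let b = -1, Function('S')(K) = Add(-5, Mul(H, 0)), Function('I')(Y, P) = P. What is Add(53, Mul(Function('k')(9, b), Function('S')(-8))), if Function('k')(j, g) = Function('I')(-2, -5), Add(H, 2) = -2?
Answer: 78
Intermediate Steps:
H = -4 (H = Add(-2, -2) = -4)
Function('S')(K) = -5 (Function('S')(K) = Add(-5, Mul(-4, 0)) = Add(-5, 0) = -5)
Function('k')(j, g) = -5
Add(53, Mul(Function('k')(9, b), Function('S')(-8))) = Add(53, Mul(-5, -5)) = Add(53, 25) = 78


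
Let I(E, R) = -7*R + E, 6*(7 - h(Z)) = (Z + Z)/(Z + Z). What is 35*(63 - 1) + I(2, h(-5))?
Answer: 12745/6 ≈ 2124.2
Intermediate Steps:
h(Z) = 41/6 (h(Z) = 7 - (Z + Z)/(6*(Z + Z)) = 7 - 2*Z/(6*(2*Z)) = 7 - 2*Z*1/(2*Z)/6 = 7 - 1/6*1 = 7 - 1/6 = 41/6)
I(E, R) = E - 7*R
35*(63 - 1) + I(2, h(-5)) = 35*(63 - 1) + (2 - 7*41/6) = 35*62 + (2 - 287/6) = 2170 - 275/6 = 12745/6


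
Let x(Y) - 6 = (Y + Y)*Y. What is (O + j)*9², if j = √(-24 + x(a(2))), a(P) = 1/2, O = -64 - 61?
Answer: -10125 + 81*I*√70/2 ≈ -10125.0 + 338.85*I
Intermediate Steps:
O = -125
a(P) = ½
x(Y) = 6 + 2*Y² (x(Y) = 6 + (Y + Y)*Y = 6 + (2*Y)*Y = 6 + 2*Y²)
j = I*√70/2 (j = √(-24 + (6 + 2*(½)²)) = √(-24 + (6 + 2*(¼))) = √(-24 + (6 + ½)) = √(-24 + 13/2) = √(-35/2) = I*√70/2 ≈ 4.1833*I)
(O + j)*9² = (-125 + I*√70/2)*9² = (-125 + I*√70/2)*81 = -10125 + 81*I*√70/2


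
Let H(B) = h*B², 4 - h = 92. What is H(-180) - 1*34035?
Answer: -2885235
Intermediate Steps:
h = -88 (h = 4 - 1*92 = 4 - 92 = -88)
H(B) = -88*B²
H(-180) - 1*34035 = -88*(-180)² - 1*34035 = -88*32400 - 34035 = -2851200 - 34035 = -2885235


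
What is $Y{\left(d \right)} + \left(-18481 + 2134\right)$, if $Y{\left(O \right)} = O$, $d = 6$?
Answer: $-16341$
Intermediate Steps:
$Y{\left(d \right)} + \left(-18481 + 2134\right) = 6 + \left(-18481 + 2134\right) = 6 - 16347 = -16341$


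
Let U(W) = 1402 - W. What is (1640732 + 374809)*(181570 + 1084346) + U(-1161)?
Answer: 2551505603119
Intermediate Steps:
(1640732 + 374809)*(181570 + 1084346) + U(-1161) = (1640732 + 374809)*(181570 + 1084346) + (1402 - 1*(-1161)) = 2015541*1265916 + (1402 + 1161) = 2551505600556 + 2563 = 2551505603119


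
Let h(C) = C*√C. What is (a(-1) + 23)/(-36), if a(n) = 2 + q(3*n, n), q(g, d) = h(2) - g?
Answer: -7/9 - √2/18 ≈ -0.85635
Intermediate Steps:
h(C) = C^(3/2)
q(g, d) = -g + 2*√2 (q(g, d) = 2^(3/2) - g = 2*√2 - g = -g + 2*√2)
a(n) = 2 - 3*n + 2*√2 (a(n) = 2 + (-3*n + 2*√2) = 2 - 3*n + 2*√2)
(a(-1) + 23)/(-36) = ((2 - 3*(-1) + 2*√2) + 23)/(-36) = -((2 + 3 + 2*√2) + 23)/36 = -((5 + 2*√2) + 23)/36 = -(28 + 2*√2)/36 = -7/9 - √2/18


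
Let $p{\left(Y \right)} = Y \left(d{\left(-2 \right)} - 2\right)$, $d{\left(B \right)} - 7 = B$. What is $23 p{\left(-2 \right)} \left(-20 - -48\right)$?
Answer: $-3864$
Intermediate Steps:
$d{\left(B \right)} = 7 + B$
$p{\left(Y \right)} = 3 Y$ ($p{\left(Y \right)} = Y \left(\left(7 - 2\right) - 2\right) = Y \left(5 - 2\right) = Y 3 = 3 Y$)
$23 p{\left(-2 \right)} \left(-20 - -48\right) = 23 \cdot 3 \left(-2\right) \left(-20 - -48\right) = 23 \left(-6\right) \left(-20 + 48\right) = \left(-138\right) 28 = -3864$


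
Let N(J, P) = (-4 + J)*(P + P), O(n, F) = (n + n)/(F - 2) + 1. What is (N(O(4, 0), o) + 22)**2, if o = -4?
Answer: 6084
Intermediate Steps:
O(n, F) = 1 + 2*n/(-2 + F) (O(n, F) = (2*n)/(-2 + F) + 1 = 2*n/(-2 + F) + 1 = 1 + 2*n/(-2 + F))
N(J, P) = 2*P*(-4 + J) (N(J, P) = (-4 + J)*(2*P) = 2*P*(-4 + J))
(N(O(4, 0), o) + 22)**2 = (2*(-4)*(-4 + (-2 + 0 + 2*4)/(-2 + 0)) + 22)**2 = (2*(-4)*(-4 + (-2 + 0 + 8)/(-2)) + 22)**2 = (2*(-4)*(-4 - 1/2*6) + 22)**2 = (2*(-4)*(-4 - 3) + 22)**2 = (2*(-4)*(-7) + 22)**2 = (56 + 22)**2 = 78**2 = 6084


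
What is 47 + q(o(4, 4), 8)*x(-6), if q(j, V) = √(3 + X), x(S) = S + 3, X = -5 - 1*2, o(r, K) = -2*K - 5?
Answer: 47 - 6*I ≈ 47.0 - 6.0*I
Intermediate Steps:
o(r, K) = -5 - 2*K
X = -7 (X = -5 - 2 = -7)
x(S) = 3 + S
q(j, V) = 2*I (q(j, V) = √(3 - 7) = √(-4) = 2*I)
47 + q(o(4, 4), 8)*x(-6) = 47 + (2*I)*(3 - 6) = 47 + (2*I)*(-3) = 47 - 6*I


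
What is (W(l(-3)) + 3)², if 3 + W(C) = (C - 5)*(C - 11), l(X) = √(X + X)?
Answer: 865 - 1568*I*√6 ≈ 865.0 - 3840.8*I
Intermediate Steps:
l(X) = √2*√X (l(X) = √(2*X) = √2*√X)
W(C) = -3 + (-11 + C)*(-5 + C) (W(C) = -3 + (C - 5)*(C - 11) = -3 + (-5 + C)*(-11 + C) = -3 + (-11 + C)*(-5 + C))
(W(l(-3)) + 3)² = ((52 + (√2*√(-3))² - 16*√2*√(-3)) + 3)² = ((52 + (√2*(I*√3))² - 16*√2*I*√3) + 3)² = ((52 + (I*√6)² - 16*I*√6) + 3)² = ((52 - 6 - 16*I*√6) + 3)² = ((46 - 16*I*√6) + 3)² = (49 - 16*I*√6)²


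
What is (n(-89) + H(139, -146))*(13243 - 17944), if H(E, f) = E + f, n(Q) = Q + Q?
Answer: 869685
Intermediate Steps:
n(Q) = 2*Q
(n(-89) + H(139, -146))*(13243 - 17944) = (2*(-89) + (139 - 146))*(13243 - 17944) = (-178 - 7)*(-4701) = -185*(-4701) = 869685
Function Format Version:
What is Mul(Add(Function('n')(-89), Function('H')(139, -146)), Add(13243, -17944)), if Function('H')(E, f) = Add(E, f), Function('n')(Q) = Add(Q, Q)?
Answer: 869685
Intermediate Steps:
Function('n')(Q) = Mul(2, Q)
Mul(Add(Function('n')(-89), Function('H')(139, -146)), Add(13243, -17944)) = Mul(Add(Mul(2, -89), Add(139, -146)), Add(13243, -17944)) = Mul(Add(-178, -7), -4701) = Mul(-185, -4701) = 869685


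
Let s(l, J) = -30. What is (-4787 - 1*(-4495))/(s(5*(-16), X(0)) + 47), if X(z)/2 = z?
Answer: -292/17 ≈ -17.176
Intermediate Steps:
X(z) = 2*z
(-4787 - 1*(-4495))/(s(5*(-16), X(0)) + 47) = (-4787 - 1*(-4495))/(-30 + 47) = (-4787 + 4495)/17 = -292*1/17 = -292/17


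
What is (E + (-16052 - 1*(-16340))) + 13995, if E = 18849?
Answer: 33132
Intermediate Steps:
(E + (-16052 - 1*(-16340))) + 13995 = (18849 + (-16052 - 1*(-16340))) + 13995 = (18849 + (-16052 + 16340)) + 13995 = (18849 + 288) + 13995 = 19137 + 13995 = 33132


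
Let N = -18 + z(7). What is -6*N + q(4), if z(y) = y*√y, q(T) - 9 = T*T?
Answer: 133 - 42*√7 ≈ 21.878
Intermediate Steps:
q(T) = 9 + T² (q(T) = 9 + T*T = 9 + T²)
z(y) = y^(3/2)
N = -18 + 7*√7 (N = -18 + 7^(3/2) = -18 + 7*√7 ≈ 0.52026)
-6*N + q(4) = -6*(-18 + 7*√7) + (9 + 4²) = (108 - 42*√7) + (9 + 16) = (108 - 42*√7) + 25 = 133 - 42*√7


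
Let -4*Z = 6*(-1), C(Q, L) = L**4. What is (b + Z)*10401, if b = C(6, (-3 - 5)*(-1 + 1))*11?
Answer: 31203/2 ≈ 15602.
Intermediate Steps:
b = 0 (b = ((-3 - 5)*(-1 + 1))**4*11 = (-8*0)**4*11 = 0**4*11 = 0*11 = 0)
Z = 3/2 (Z = -3*(-1)/2 = -1/4*(-6) = 3/2 ≈ 1.5000)
(b + Z)*10401 = (0 + 3/2)*10401 = (3/2)*10401 = 31203/2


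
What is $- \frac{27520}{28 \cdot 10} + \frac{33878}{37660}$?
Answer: $- \frac{1833781}{18830} \approx -97.386$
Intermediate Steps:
$- \frac{27520}{28 \cdot 10} + \frac{33878}{37660} = - \frac{27520}{280} + 33878 \cdot \frac{1}{37660} = \left(-27520\right) \frac{1}{280} + \frac{16939}{18830} = - \frac{688}{7} + \frac{16939}{18830} = - \frac{1833781}{18830}$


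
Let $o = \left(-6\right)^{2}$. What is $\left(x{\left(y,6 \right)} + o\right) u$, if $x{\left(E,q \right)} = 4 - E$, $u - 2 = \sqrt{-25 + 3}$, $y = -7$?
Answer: $94 + 47 i \sqrt{22} \approx 94.0 + 220.45 i$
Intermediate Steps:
$u = 2 + i \sqrt{22}$ ($u = 2 + \sqrt{-25 + 3} = 2 + \sqrt{-22} = 2 + i \sqrt{22} \approx 2.0 + 4.6904 i$)
$o = 36$
$\left(x{\left(y,6 \right)} + o\right) u = \left(\left(4 - -7\right) + 36\right) \left(2 + i \sqrt{22}\right) = \left(\left(4 + 7\right) + 36\right) \left(2 + i \sqrt{22}\right) = \left(11 + 36\right) \left(2 + i \sqrt{22}\right) = 47 \left(2 + i \sqrt{22}\right) = 94 + 47 i \sqrt{22}$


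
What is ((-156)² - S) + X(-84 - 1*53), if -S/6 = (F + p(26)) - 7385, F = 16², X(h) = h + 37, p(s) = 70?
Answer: -18118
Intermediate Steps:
X(h) = 37 + h
F = 256
S = 42354 (S = -6*((256 + 70) - 7385) = -6*(326 - 7385) = -6*(-7059) = 42354)
((-156)² - S) + X(-84 - 1*53) = ((-156)² - 1*42354) + (37 + (-84 - 1*53)) = (24336 - 42354) + (37 + (-84 - 53)) = -18018 + (37 - 137) = -18018 - 100 = -18118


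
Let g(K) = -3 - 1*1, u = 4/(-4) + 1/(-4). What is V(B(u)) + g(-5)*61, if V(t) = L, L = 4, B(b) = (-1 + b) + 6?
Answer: -240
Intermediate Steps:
u = -5/4 (u = 4*(-¼) + 1*(-¼) = -1 - ¼ = -5/4 ≈ -1.2500)
g(K) = -4 (g(K) = -3 - 1 = -4)
B(b) = 5 + b
V(t) = 4
V(B(u)) + g(-5)*61 = 4 - 4*61 = 4 - 244 = -240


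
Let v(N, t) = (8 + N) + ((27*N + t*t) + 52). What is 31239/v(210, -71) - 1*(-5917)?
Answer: 65005816/10981 ≈ 5919.8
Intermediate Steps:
v(N, t) = 60 + t² + 28*N (v(N, t) = (8 + N) + ((27*N + t²) + 52) = (8 + N) + ((t² + 27*N) + 52) = (8 + N) + (52 + t² + 27*N) = 60 + t² + 28*N)
31239/v(210, -71) - 1*(-5917) = 31239/(60 + (-71)² + 28*210) - 1*(-5917) = 31239/(60 + 5041 + 5880) + 5917 = 31239/10981 + 5917 = 65005816/10981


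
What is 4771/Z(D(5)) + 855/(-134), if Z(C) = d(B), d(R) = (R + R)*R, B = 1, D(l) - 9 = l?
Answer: 159401/67 ≈ 2379.1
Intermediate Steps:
D(l) = 9 + l
d(R) = 2*R² (d(R) = (2*R)*R = 2*R²)
Z(C) = 2 (Z(C) = 2*1² = 2*1 = 2)
4771/Z(D(5)) + 855/(-134) = 4771/2 + 855/(-134) = 4771*(½) + 855*(-1/134) = 4771/2 - 855/134 = 159401/67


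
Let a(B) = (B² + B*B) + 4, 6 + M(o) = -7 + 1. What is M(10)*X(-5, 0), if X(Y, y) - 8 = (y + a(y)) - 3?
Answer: -108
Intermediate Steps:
M(o) = -12 (M(o) = -6 + (-7 + 1) = -6 - 6 = -12)
a(B) = 4 + 2*B² (a(B) = (B² + B²) + 4 = 2*B² + 4 = 4 + 2*B²)
X(Y, y) = 9 + y + 2*y² (X(Y, y) = 8 + ((y + (4 + 2*y²)) - 3) = 8 + ((4 + y + 2*y²) - 3) = 8 + (1 + y + 2*y²) = 9 + y + 2*y²)
M(10)*X(-5, 0) = -12*(9 + 0 + 2*0²) = -12*(9 + 0 + 2*0) = -12*(9 + 0 + 0) = -12*9 = -108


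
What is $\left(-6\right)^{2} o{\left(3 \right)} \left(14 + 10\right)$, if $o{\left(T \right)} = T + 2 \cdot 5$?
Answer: $11232$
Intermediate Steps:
$o{\left(T \right)} = 10 + T$ ($o{\left(T \right)} = T + 10 = 10 + T$)
$\left(-6\right)^{2} o{\left(3 \right)} \left(14 + 10\right) = \left(-6\right)^{2} \left(10 + 3\right) \left(14 + 10\right) = 36 \cdot 13 \cdot 24 = 468 \cdot 24 = 11232$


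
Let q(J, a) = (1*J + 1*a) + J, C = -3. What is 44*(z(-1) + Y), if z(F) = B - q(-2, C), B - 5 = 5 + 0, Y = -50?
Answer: -1452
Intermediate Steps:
q(J, a) = a + 2*J (q(J, a) = (J + a) + J = a + 2*J)
B = 10 (B = 5 + (5 + 0) = 5 + 5 = 10)
z(F) = 17 (z(F) = 10 - (-3 + 2*(-2)) = 10 - (-3 - 4) = 10 - 1*(-7) = 10 + 7 = 17)
44*(z(-1) + Y) = 44*(17 - 50) = 44*(-33) = -1452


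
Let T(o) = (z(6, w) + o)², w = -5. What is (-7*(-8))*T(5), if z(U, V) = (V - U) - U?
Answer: 8064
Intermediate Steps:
z(U, V) = V - 2*U
T(o) = (-17 + o)² (T(o) = ((-5 - 2*6) + o)² = ((-5 - 12) + o)² = (-17 + o)²)
(-7*(-8))*T(5) = (-7*(-8))*(-17 + 5)² = 56*(-12)² = 56*144 = 8064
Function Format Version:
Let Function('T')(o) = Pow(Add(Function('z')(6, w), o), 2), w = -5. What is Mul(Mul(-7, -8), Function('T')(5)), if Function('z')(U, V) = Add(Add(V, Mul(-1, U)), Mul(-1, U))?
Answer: 8064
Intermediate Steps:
Function('z')(U, V) = Add(V, Mul(-2, U))
Function('T')(o) = Pow(Add(-17, o), 2) (Function('T')(o) = Pow(Add(Add(-5, Mul(-2, 6)), o), 2) = Pow(Add(Add(-5, -12), o), 2) = Pow(Add(-17, o), 2))
Mul(Mul(-7, -8), Function('T')(5)) = Mul(Mul(-7, -8), Pow(Add(-17, 5), 2)) = Mul(56, Pow(-12, 2)) = Mul(56, 144) = 8064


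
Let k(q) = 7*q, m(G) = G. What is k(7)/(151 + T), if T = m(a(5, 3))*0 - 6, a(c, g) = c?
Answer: 49/145 ≈ 0.33793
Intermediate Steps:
T = -6 (T = 5*0 - 6 = 0 - 6 = -6)
k(7)/(151 + T) = (7*7)/(151 - 6) = 49/145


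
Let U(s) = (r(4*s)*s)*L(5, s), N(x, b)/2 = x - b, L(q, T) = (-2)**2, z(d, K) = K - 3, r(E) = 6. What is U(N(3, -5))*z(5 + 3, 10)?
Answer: 2688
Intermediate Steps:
z(d, K) = -3 + K
L(q, T) = 4
N(x, b) = -2*b + 2*x (N(x, b) = 2*(x - b) = -2*b + 2*x)
U(s) = 24*s (U(s) = (6*s)*4 = 24*s)
U(N(3, -5))*z(5 + 3, 10) = (24*(-2*(-5) + 2*3))*(-3 + 10) = (24*(10 + 6))*7 = (24*16)*7 = 384*7 = 2688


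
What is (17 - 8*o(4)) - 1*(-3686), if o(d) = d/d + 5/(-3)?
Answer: 11125/3 ≈ 3708.3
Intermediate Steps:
o(d) = -2/3 (o(d) = 1 + 5*(-1/3) = 1 - 5/3 = -2/3)
(17 - 8*o(4)) - 1*(-3686) = (17 - 8*(-2/3)) - 1*(-3686) = (17 + 16/3) + 3686 = 67/3 + 3686 = 11125/3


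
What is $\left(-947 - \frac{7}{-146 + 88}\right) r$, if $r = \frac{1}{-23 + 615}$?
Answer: $- \frac{54919}{34336} \approx -1.5995$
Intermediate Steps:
$r = \frac{1}{592} \approx 0.0016892$
$\left(-947 - \frac{7}{-146 + 88}\right) r = \left(-947 - \frac{7}{-146 + 88}\right) \frac{1}{592} = \left(-947 - \frac{7}{-58}\right) \frac{1}{592} = \left(-947 - - \frac{7}{58}\right) \frac{1}{592} = \left(-947 + \frac{7}{58}\right) \frac{1}{592} = \left(- \frac{54919}{58}\right) \frac{1}{592} = - \frac{54919}{34336}$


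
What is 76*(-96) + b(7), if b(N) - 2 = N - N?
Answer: -7294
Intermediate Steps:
b(N) = 2 (b(N) = 2 + (N - N) = 2 + 0 = 2)
76*(-96) + b(7) = 76*(-96) + 2 = -7296 + 2 = -7294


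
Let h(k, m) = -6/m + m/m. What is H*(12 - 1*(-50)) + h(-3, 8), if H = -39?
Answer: -9671/4 ≈ -2417.8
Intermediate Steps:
h(k, m) = 1 - 6/m (h(k, m) = -6/m + 1 = 1 - 6/m)
H*(12 - 1*(-50)) + h(-3, 8) = -39*(12 - 1*(-50)) + (-6 + 8)/8 = -39*(12 + 50) + (⅛)*2 = -39*62 + ¼ = -2418 + ¼ = -9671/4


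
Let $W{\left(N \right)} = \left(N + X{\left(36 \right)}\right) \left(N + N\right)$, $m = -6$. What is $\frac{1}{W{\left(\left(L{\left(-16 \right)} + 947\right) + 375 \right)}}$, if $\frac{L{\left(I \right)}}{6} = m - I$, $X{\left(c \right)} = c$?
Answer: $\frac{1}{3919352} \approx 2.5514 \cdot 10^{-7}$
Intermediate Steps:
$L{\left(I \right)} = -36 - 6 I$ ($L{\left(I \right)} = 6 \left(-6 - I\right) = -36 - 6 I$)
$W{\left(N \right)} = 2 N \left(36 + N\right)$ ($W{\left(N \right)} = \left(N + 36\right) \left(N + N\right) = \left(36 + N\right) 2 N = 2 N \left(36 + N\right)$)
$\frac{1}{W{\left(\left(L{\left(-16 \right)} + 947\right) + 375 \right)}} = \frac{1}{2 \left(\left(\left(-36 - -96\right) + 947\right) + 375\right) \left(36 + \left(\left(\left(-36 - -96\right) + 947\right) + 375\right)\right)} = \frac{1}{2 \left(\left(\left(-36 + 96\right) + 947\right) + 375\right) \left(36 + \left(\left(\left(-36 + 96\right) + 947\right) + 375\right)\right)} = \frac{1}{2 \left(\left(60 + 947\right) + 375\right) \left(36 + \left(\left(60 + 947\right) + 375\right)\right)} = \frac{1}{2 \left(1007 + 375\right) \left(36 + \left(1007 + 375\right)\right)} = \frac{1}{2 \cdot 1382 \left(36 + 1382\right)} = \frac{1}{2 \cdot 1382 \cdot 1418} = \frac{1}{3919352}$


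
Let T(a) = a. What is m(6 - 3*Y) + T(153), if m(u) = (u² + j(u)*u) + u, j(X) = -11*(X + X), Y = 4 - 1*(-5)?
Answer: -9129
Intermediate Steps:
Y = 9 (Y = 4 + 5 = 9)
j(X) = -22*X
m(u) = u - 21*u² (m(u) = (u² + (-22*u)*u) + u = (u² - 22*u²) + u = -21*u² + u = u - 21*u²)
m(6 - 3*Y) + T(153) = (6 - 3*9)*(1 - 21*(6 - 3*9)) + 153 = (6 - 27)*(1 - 21*(6 - 27)) + 153 = -21*(1 - 21*(-21)) + 153 = -21*(1 + 441) + 153 = -21*442 + 153 = -9282 + 153 = -9129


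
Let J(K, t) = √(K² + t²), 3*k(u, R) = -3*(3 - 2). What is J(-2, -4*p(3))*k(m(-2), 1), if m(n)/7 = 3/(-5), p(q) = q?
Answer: -2*√37 ≈ -12.166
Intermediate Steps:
m(n) = -21/5 (m(n) = 7*(3/(-5)) = 7*(3*(-⅕)) = 7*(-⅗) = -21/5)
k(u, R) = -1 (k(u, R) = (-3*(3 - 2))/3 = (-3*1)/3 = (⅓)*(-3) = -1)
J(-2, -4*p(3))*k(m(-2), 1) = √((-2)² + (-4*3)²)*(-1) = √(4 + (-12)²)*(-1) = √(4 + 144)*(-1) = √148*(-1) = (2*√37)*(-1) = -2*√37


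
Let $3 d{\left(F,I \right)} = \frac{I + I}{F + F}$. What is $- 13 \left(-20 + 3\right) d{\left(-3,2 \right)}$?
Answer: $- \frac{442}{9} \approx -49.111$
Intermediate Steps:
$d{\left(F,I \right)} = \frac{I}{3 F}$ ($d{\left(F,I \right)} = \frac{\left(I + I\right) \frac{1}{F + F}}{3} = \frac{2 I \frac{1}{2 F}}{3} = \frac{I \frac{1}{F}}{3} = \frac{I}{3 F}$)
$- 13 \left(-20 + 3\right) d{\left(-3,2 \right)} = - 13 \left(-20 + 3\right) \frac{1}{3} \cdot 2 \frac{1}{-3} = - 13 \left(- 17 \cdot \frac{1}{3} \cdot 2 \left(- \frac{1}{3}\right)\right) = - 13 \left(\left(-17\right) \left(- \frac{2}{9}\right)\right) = \left(-13\right) \frac{34}{9} = - \frac{442}{9}$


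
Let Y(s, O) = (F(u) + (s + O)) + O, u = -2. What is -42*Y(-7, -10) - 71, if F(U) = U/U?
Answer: 1021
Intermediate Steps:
F(U) = 1
Y(s, O) = 1 + s + 2*O (Y(s, O) = (1 + (s + O)) + O = (1 + (O + s)) + O = (1 + O + s) + O = 1 + s + 2*O)
-42*Y(-7, -10) - 71 = -42*(1 - 7 + 2*(-10)) - 71 = -42*(1 - 7 - 20) - 71 = -42*(-26) - 71 = 1092 - 71 = 1021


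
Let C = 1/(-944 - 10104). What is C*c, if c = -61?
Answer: 61/11048 ≈ 0.0055214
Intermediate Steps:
C = -1/11048 (C = 1/(-11048) = -1/11048 ≈ -9.0514e-5)
C*c = -1/11048*(-61) = 61/11048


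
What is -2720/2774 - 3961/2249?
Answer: -8552547/3119363 ≈ -2.7418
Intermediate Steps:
-2720/2774 - 3961/2249 = -2720*1/2774 - 3961*1/2249 = -1360/1387 - 3961/2249 = -8552547/3119363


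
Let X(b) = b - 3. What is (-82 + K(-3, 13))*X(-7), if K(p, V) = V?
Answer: 690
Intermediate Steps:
X(b) = -3 + b
(-82 + K(-3, 13))*X(-7) = (-82 + 13)*(-3 - 7) = -69*(-10) = 690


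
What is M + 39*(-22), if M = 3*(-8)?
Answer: -882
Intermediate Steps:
M = -24
M + 39*(-22) = -24 + 39*(-22) = -24 - 858 = -882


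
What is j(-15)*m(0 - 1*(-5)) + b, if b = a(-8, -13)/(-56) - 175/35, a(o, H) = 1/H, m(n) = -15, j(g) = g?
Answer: 160161/728 ≈ 220.00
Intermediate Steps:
b = -3639/728 (b = 1/(-13*(-56)) - 175/35 = -1/13*(-1/56) - 175*1/35 = 1/728 - 5 = -3639/728 ≈ -4.9986)
j(-15)*m(0 - 1*(-5)) + b = -15*(-15) - 3639/728 = 225 - 3639/728 = 160161/728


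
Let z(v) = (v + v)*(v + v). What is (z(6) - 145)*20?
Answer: -20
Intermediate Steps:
z(v) = 4*v**2 (z(v) = (2*v)*(2*v) = 4*v**2)
(z(6) - 145)*20 = (4*6**2 - 145)*20 = (4*36 - 145)*20 = (144 - 145)*20 = -1*20 = -20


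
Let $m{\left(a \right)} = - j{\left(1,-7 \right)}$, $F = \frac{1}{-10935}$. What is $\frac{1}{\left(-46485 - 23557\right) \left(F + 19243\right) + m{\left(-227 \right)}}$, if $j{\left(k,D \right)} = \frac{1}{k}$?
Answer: $- \frac{10935}{14738392023503} \approx -7.4194 \cdot 10^{-10}$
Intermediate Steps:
$F = - \frac{1}{10935} \approx -9.1449 \cdot 10^{-5}$
$m{\left(a \right)} = -1$ ($m{\left(a \right)} = - 1^{-1} = \left(-1\right) 1 = -1$)
$\frac{1}{\left(-46485 - 23557\right) \left(F + 19243\right) + m{\left(-227 \right)}} = \frac{1}{\left(-46485 - 23557\right) \left(- \frac{1}{10935} + 19243\right) - 1} = \frac{1}{\left(-70042\right) \frac{210422204}{10935} - 1} = \frac{1}{- \frac{14738392012568}{10935} - 1} = \frac{1}{- \frac{14738392023503}{10935}} = - \frac{10935}{14738392023503}$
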